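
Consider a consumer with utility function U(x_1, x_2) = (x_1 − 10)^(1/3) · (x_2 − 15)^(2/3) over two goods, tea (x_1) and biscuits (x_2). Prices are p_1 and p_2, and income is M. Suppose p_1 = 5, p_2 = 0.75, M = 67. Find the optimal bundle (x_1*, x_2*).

MRS = (1/2)·(x_2−15)/(x_1−10). Tangency with p_1/p_2 gives x_2−15 = 2·(p_1/p_2)·(x_1−10).
After buying the subsistence bundle (10, 15), a share 1/3 of the remaining income goes to x_1: x_1* = 10 + 1/3·(M − 10p_1 − 15p_2)/p_1.
Discretionary income = 67 − 10·5 − 15·0.75 = 5.75; x_1* = 10 + 1/3·5.75/5 = 10.3833; x_2* = 15 + 2/3·5.75/0.75 = 20.1111.

x_1* = 10.3833, x_2* = 20.1111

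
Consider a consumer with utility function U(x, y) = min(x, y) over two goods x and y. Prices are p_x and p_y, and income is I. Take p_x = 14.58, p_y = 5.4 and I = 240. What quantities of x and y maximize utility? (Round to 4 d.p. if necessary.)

x* = 12.012, y* = 12.012

Leontief preferences: the optimum is at the kink where x/1 = y/1, i.e. y = x.
Budget: p_x·x + p_y·x = I, so (p_x + p_y)·x = I.
Demand: x*(p_x,p_y,I) = I/(p_x + p_y), y* = I/(p_x + p_y).
Here 14.58 + 5.4 = 19.98, giving x* = 12.012 and y* = 12.012.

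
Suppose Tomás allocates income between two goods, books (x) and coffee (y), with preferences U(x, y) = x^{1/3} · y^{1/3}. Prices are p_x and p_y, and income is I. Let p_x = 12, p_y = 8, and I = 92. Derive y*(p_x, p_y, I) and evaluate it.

y* = 5.75

The MRS is y/x. Set MRS = p_x/p_y.
Rearranging, p_y·y = p_x·x. Substituting into the budget gives p_x·x·(1 + 1) = I.
Demand: x*(p_x,p_y,I) = 0.5·I/p_x and y* = 0.5·I/p_y.
At p_x=12, p_y=8, I=92: y* = 0.5·92/8 = 5.75.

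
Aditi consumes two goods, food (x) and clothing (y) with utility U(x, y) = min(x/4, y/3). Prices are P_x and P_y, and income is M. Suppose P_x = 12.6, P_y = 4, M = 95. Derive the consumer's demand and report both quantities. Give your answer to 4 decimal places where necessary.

x* = 6.0897, y* = 4.5673

Leontief preferences: the optimum is at the kink where x/4 = y/3, i.e. y = (3/4)·x.
Budget: P_x·x + P_y·(3/4)·x = M, so (4·P_x + 3·P_y)·x = 4·M.
Demand: x*(P_x,P_y,M) = 4·M/(4·P_x + 3·P_y), y* = 3·M/(4·P_x + 3·P_y).
Here 4·12.6 + 3·4 = 62.4, giving x* = 6.0897 and y* = 4.5673.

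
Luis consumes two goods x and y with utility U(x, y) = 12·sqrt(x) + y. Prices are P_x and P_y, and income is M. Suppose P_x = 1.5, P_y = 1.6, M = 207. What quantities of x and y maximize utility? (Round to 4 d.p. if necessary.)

MU_x = 6/√x, MU_y = 1. Tangency: 6/√x = P_x/P_y.
Thus x* = (6·P_y/P_x)² — independent of M — with the rest of income spent on y.
Plugging in: x* = (6·1.6/1.5)² = 40.96, y* = 90.975.

x* = 40.96, y* = 90.975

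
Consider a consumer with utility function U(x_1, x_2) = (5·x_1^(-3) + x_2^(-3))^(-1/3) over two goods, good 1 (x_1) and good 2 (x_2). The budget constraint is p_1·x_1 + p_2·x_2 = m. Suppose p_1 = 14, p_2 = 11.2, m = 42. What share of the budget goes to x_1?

MU_x_1 ∝ 5·x_1^(-4), MU_x_2 ∝ x_2^(-4), so MRS = 5·(x_2/x_1)^(4) = p_1/p_2.
Solve for the ratio: x_2/x_1 = [(1/5)·p_1/p_2]^(0.25).
Substitute x_2 = (x_2/x_1)·x_1 into the budget: x_1* = m/(p_1 + p_2·(x_2/x_1)).
Numerically x_2/x_1 = 0.707107, so x_1* = 42/(14 + 11.2·0.707107) = 1.9161 and x_2* = 0.707107·1.9161 = 1.3549.
Expenditure on x_1: 14·1.9161 = 26.8253; share = 0.6387.

share on x_1 = 0.6387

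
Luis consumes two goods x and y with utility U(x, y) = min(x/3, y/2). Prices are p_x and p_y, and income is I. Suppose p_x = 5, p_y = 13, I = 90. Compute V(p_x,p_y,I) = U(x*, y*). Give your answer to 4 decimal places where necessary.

With perfect complements, no substitution: consume in ratio x:y = 3:2.
Budget: p_x·x + p_y·(2/3)·x = I, so (3·p_x + 2·p_y)·x = 3·I.
Demand: x*(p_x,p_y,I) = 3·I/(3·p_x + 2·p_y), y* = 2·I/(3·p_x + 2·p_y).
Here 3·5 + 2·13 = 41, giving x* = 6.5854 and y* = 4.3902.
Utility at the optimum: U(6.5854, 4.3902) = 2.1951.

V = 2.1951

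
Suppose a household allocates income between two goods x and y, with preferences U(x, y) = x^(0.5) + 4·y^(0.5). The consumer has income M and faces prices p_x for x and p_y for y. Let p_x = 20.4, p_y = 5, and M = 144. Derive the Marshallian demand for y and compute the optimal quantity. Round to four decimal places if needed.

From the CES first-order condition, (1/4)·(y/x)^(0.5) = p_x/p_y.
Solve for the ratio: y/x = [4·p_x/p_y]^(2).
Substitute y = (y/x)·x into the budget: x* = M/(p_x + p_y·(y/x)).
Numerically y/x = 266.3424, so x* = 144/(20.4 + 5·266.3424) = 0.1065 and y* = 266.3424·0.1065 = 28.3655.

y* = 28.3655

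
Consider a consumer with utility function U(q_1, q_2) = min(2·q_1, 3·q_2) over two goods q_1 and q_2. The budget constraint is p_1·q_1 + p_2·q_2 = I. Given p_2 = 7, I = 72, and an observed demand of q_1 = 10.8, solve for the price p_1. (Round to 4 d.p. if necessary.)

Leontief preferences: the optimum is at the kink where q_1/3 = q_2/2, i.e. q_2 = (2/3)·q_1.
Budget: p_1·q_1 + p_2·(2/3)·q_1 = I, so (3·p_1 + 2·p_2)·q_1 = 3·I.
Demand: q_1*(p_1,p_2,I) = 3·I/(3·p_1 + 2·p_2), q_2* = 2·I/(3·p_1 + 2·p_2).
Set q_1* = 10.8 in the demand function and solve for p_1: p_1 = 2.

p_1 = 2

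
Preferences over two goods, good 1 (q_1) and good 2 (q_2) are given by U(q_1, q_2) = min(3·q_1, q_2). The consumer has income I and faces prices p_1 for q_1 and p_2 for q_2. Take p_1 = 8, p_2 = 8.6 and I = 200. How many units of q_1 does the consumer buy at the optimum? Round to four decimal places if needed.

q_1* = 5.9172

With perfect complements, no substitution: consume in ratio q_1:q_2 = 1:3.
Budget: p_1·q_1 + p_2·3·q_1 = I, so (p_1 + 3·p_2)·q_1 = I.
Demand: q_1*(p_1,p_2,I) = I/(p_1 + 3·p_2), q_2* = 3·I/(p_1 + 3·p_2).
Here 8 + 3·8.6 = 33.8, giving q_1* = 5.9172.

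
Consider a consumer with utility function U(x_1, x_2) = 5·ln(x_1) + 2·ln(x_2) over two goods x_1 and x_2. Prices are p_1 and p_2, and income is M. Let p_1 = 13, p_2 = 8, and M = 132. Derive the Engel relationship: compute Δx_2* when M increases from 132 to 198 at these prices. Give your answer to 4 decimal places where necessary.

Δx_2* = 2.3571

The MRS is (5/2)·x_2/x_1. Set MRS = p_1/p_2.
So 5·p_2·x_2 = 2·p_1·x_1; combined with the budget, a share 5/7 of income goes to x_1.
Demand: x_1*(p_1,p_2,M) = 5/7·M/p_1 and x_2* = 2/7·M/p_2.
At p_1=13, p_2=8, M=132: x_2* = 2/7·132/8 = 4.7143.
At M' = 198: x_2* = 7.0714. Change: 7.0714 − 4.7143 = 2.3571.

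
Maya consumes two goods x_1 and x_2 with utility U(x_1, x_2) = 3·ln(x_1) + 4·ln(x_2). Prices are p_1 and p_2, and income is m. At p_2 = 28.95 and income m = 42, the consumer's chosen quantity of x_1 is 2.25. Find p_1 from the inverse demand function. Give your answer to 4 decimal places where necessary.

MU_x_1/MU_x_2 = (3·x_2)/(4·x_1); tangency sets this equal to p_1/p_2.
Rearranging, p_2·x_2 = (4/3)·p_1·x_1. Substituting into the budget gives p_1·x_1·(1 + (4/3)) = m.
Demand: x_1*(p_1,p_2,m) = 3/7·m/p_1 and x_2* = 4/7·m/p_2.
Set x_1* = 2.25 in the demand function and solve for p_1: p_1 = 8.

p_1 = 8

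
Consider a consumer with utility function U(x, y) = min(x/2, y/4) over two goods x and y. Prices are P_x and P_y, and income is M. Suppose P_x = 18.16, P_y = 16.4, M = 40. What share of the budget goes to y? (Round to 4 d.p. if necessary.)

share on y = 0.6436

Demand: x*(P_x,P_y,M) = 2·M/(2·P_x + 4·P_y), y* = 4·M/(2·P_x + 4·P_y).
Here 2·18.16 + 4·16.4 = 101.92, giving x* = 0.7849 and y* = 1.5699.
Expenditure on y: 16.4·1.5699 = 25.7457; share = 0.6436.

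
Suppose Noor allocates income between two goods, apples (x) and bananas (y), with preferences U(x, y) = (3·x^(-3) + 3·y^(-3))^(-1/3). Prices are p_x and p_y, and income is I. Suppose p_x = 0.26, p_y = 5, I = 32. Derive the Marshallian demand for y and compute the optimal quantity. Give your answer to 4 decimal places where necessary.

y* = 5.7715

MRS = MU_x/MU_y = (y/x)^(4). Set equal to p_x/p_y.
Hence y/x = (p_x/p_y)^(1/(4)), i.e. raised to the 0.25 power.
With the ratio pinned down, the budget gives x* = I/(p_x + p_y·(y/x)) and y* = (y/x)·x*.
Numerically y/x = 0.47753, so x* = 32/(0.26 + 5·0.47753) = 12.0862 and y* = 0.47753·12.0862 = 5.7715.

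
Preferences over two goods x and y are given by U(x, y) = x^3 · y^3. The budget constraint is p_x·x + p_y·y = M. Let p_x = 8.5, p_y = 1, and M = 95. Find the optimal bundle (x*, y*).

x* = 5.5882, y* = 47.5

Demand: x*(p_x,p_y,M) = 0.5·M/p_x and y* = 0.5·M/p_y.
At p_x=8.5, p_y=1, M=95: x* = 0.5·95/8.5 = 5.5882, y* = 47.5.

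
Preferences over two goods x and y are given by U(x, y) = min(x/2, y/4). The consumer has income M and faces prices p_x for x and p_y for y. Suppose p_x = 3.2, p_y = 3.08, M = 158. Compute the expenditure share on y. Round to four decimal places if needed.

Leontief preferences: the optimum is at the kink where x/2 = y/4, i.e. y = 2·x.
Budget: p_x·x + p_y·2·x = M, so (2·p_x + 4·p_y)·x = 2·M.
Demand: x*(p_x,p_y,M) = 2·M/(2·p_x + 4·p_y), y* = 4·M/(2·p_x + 4·p_y).
Here 2·3.2 + 4·3.08 = 18.72, giving x* = 16.8803 and y* = 33.7607.
Expenditure on y: 3.08·33.7607 = 103.9829; share = 0.6581.

share on y = 0.6581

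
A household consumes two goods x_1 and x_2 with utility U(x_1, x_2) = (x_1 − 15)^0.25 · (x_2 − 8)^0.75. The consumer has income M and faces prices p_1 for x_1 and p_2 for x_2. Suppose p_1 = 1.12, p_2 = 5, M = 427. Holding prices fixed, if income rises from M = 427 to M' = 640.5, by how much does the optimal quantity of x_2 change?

Let x_1' = x_1−15, x_2' = x_2−8. MRS = (1/3)·x_2'/x_1' = p_1/p_2.
Substituting into the budget: x_1* = 15 + 0.25·(M − 15·p_1 − 8·p_2)/p_1, and x_2* = 8 + 0.75·(…)/p_2.
Discretionary income = 427 − 15·1.12 − 8·5 = 370.2; x_2* = 8 + 0.75·370.2/5 = 63.53.
At M' = 640.5: x_2* = 95.555. Change: 95.555 − 63.53 = 32.025.

Δx_2* = 32.025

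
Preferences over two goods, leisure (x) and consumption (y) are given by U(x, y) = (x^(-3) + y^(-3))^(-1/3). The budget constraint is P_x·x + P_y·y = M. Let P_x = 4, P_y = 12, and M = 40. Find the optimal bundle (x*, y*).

x* = 3.0492, y* = 2.3169

With the ratio pinned down, the budget gives x* = M/(P_x + P_y·(y/x)) and y* = (y/x)·x*.
Numerically y/x = 0.759836, so x* = 40/(4 + 12·0.759836) = 3.0492 and y* = 0.759836·3.0492 = 2.3169.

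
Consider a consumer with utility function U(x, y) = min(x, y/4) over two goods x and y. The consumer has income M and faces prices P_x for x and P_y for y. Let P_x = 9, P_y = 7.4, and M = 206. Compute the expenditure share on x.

share on x = 0.2332

Demand: x*(P_x,P_y,M) = M/(P_x + 4·P_y), y* = 4·M/(P_x + 4·P_y).
Here 9 + 4·7.4 = 38.6, giving x* = 5.3368 and y* = 21.3472.
Expenditure on x: 9·5.3368 = 48.0311; share = 0.2332.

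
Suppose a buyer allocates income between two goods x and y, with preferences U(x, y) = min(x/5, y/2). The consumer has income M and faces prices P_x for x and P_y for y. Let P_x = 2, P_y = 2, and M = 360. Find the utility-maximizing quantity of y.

y* = 51.4286

With perfect complements, no substitution: consume in ratio x:y = 5:2.
Budget: P_x·x + P_y·(2/5)·x = M, so (5·P_x + 2·P_y)·x = 5·M.
Demand: x*(P_x,P_y,M) = 5·M/(5·P_x + 2·P_y), y* = 2·M/(5·P_x + 2·P_y).
Here 5·2 + 2·2 = 14, giving y* = 51.4286.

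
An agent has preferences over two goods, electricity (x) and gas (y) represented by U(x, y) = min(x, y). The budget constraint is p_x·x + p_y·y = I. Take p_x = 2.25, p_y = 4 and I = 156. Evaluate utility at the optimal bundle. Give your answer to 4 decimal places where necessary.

V = 24.96

Leontief preferences: the optimum is at the kink where x/1 = y/1, i.e. y = x.
Budget: p_x·x + p_y·x = I, so (p_x + p_y)·x = I.
Demand: x*(p_x,p_y,I) = I/(p_x + p_y), y* = I/(p_x + p_y).
Here 2.25 + 4 = 6.25, giving x* = 24.96 and y* = 24.96.
Utility at the optimum: U(24.96, 24.96) = 24.96.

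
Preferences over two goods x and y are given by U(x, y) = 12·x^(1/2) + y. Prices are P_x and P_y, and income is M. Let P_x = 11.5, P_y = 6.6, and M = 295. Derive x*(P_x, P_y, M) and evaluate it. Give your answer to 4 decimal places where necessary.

MU_x = 6/√x, MU_y = 1. Tangency: 6/√x = P_x/P_y.
Thus x* = (6·P_y/P_x)² — independent of M — with the rest of income spent on y.
Plugging in: x* = (6·6.6/11.5)² = 11.8575.

x* = 11.8575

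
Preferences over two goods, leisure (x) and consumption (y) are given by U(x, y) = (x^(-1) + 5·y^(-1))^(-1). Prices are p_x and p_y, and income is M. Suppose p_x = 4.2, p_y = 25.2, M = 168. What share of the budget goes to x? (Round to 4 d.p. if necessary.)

MRS = MU_x/MU_y = (1/5)·(y/x)^(2). Set equal to p_x/p_y.
Solve for the ratio: y/x = [5·p_x/p_y]^(0.5).
Substitute y = (y/x)·x into the budget: x* = M/(p_x + p_y·(y/x)).
Numerically y/x = 0.912871, so x* = 168/(4.2 + 25.2·0.912871) = 6.1755 and y* = 0.912871·6.1755 = 5.6374.
Expenditure on x: 4.2·6.1755 = 25.937; share = 0.1544.

share on x = 0.1544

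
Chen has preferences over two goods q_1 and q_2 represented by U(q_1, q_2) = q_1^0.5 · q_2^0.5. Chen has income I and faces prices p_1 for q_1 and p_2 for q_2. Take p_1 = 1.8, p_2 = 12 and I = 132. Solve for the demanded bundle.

q_1* = 36.6667, q_2* = 5.5

The MRS is q_2/q_1. Set MRS = p_1/p_2.
So 0.5·p_2·q_2 = 0.5·p_1·q_1; combined with the budget, a share 0.5 of income goes to q_1.
Demand: q_1*(p_1,p_2,I) = 0.5·I/p_1 and q_2* = 0.5·I/p_2.
At p_1=1.8, p_2=12, I=132: q_1* = 0.5·132/1.8 = 36.6667, q_2* = 5.5.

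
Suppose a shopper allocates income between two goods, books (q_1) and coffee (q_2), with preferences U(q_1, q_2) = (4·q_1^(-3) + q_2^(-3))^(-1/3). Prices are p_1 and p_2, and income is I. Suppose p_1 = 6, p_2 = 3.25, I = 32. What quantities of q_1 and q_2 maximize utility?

q_1* = 3.6872, q_2* = 3.0391

MU_q_1 ∝ 4·q_1^(-4), MU_q_2 ∝ q_2^(-4), so MRS = 4·(q_2/q_1)^(4) = p_1/p_2.
Hence q_2/q_1 = ((1/4)·p_1/p_2)^(1/(4)), i.e. raised to the 0.25 power.
With the ratio pinned down, the budget gives q_1* = I/(p_1 + p_2·(q_2/q_1)) and q_2* = (q_2/q_1)·q_1*.
Numerically q_2/q_1 = 0.824237, so q_1* = 32/(6 + 3.25·0.824237) = 3.6872 and q_2* = 0.824237·3.6872 = 3.0391.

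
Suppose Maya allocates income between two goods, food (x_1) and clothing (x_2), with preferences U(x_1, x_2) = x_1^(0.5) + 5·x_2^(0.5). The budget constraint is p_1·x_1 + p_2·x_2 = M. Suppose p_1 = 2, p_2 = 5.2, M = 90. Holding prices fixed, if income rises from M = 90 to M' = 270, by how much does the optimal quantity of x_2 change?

Δx_2* = 31.3545

MU_x_1 ∝ x_1^(-0.5), MU_x_2 ∝ 5·x_2^(-0.5), so MRS = (1/5)·(x_2/x_1)^(0.5) = p_1/p_2.
Hence x_2/x_1 = (5·p_1/p_2)^(1/(0.5)), i.e. raised to the 2 power.
Substitute x_2 = (x_2/x_1)·x_1 into the budget: x_1* = M/(p_1 + p_2·(x_2/x_1)).
Numerically x_2/x_1 = 3.698225, so x_1* = 90/(2 + 5.2·3.698225) = 4.2391 and x_2* = 3.698225·4.2391 = 15.6773.
At M' = 270: x_2* = 47.0318. Change: 47.0318 − 15.6773 = 31.3545.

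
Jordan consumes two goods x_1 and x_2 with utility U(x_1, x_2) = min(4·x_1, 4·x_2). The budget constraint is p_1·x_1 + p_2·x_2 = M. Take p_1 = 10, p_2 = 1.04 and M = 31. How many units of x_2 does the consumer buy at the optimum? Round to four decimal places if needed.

With perfect complements, no substitution: consume in ratio x_1:x_2 = 4:4.
Budget: p_1·x_1 + p_2·x_1 = M, so (4·p_1 + 4·p_2)·x_1 = 4·M.
Demand: x_1*(p_1,p_2,M) = 4·M/(4·p_1 + 4·p_2), x_2* = 4·M/(4·p_1 + 4·p_2).
Here 4·10 + 4·1.04 = 44.16, giving x_2* = 2.808.

x_2* = 2.808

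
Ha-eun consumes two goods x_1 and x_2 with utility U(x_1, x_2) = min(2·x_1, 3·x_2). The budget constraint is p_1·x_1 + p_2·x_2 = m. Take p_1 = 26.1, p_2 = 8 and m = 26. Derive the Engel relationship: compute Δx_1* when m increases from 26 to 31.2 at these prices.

Δx_1* = 0.1654

Leontief preferences: the optimum is at the kink where x_1/3 = x_2/2, i.e. x_2 = (2/3)·x_1.
Budget: p_1·x_1 + p_2·(2/3)·x_1 = m, so (3·p_1 + 2·p_2)·x_1 = 3·m.
Demand: x_1*(p_1,p_2,m) = 3·m/(3·p_1 + 2·p_2), x_2* = 2·m/(3·p_1 + 2·p_2).
Here 3·26.1 + 2·8 = 94.3, giving x_1* = 0.8271.
At m' = 31.2: x_1* = 0.9926. Change: 0.9926 − 0.8271 = 0.1654.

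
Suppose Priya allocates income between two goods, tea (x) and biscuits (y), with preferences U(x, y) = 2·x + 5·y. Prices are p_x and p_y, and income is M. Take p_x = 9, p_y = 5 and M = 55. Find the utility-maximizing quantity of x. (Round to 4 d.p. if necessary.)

x* = 0

Linear utility — the consumer picks whichever good has higher MU/price: 2/9 = 0.2222 vs 5/5 = 1.
y gives more utility per dollar, so spend all income on y: y* = M/p_y, x* = 0.
Numerically: x* = 0, y* = 11.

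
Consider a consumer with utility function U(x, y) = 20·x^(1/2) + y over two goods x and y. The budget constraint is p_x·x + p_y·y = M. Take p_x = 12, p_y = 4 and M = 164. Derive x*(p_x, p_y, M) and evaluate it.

Thus x* = (10·p_y/p_x)² — independent of M — with the rest of income spent on y.
Plugging in: x* = (10·4/12)² = 11.1111.

x* = 11.1111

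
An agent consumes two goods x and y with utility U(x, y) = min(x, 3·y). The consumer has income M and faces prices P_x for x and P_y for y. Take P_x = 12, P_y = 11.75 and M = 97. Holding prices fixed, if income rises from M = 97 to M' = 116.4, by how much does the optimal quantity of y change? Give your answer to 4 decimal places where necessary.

Leontief preferences: the optimum is at the kink where x/3 = y/1, i.e. y = (1/3)·x.
Budget: P_x·x + P_y·(1/3)·x = M, so (3·P_x + P_y)·x = 3·M.
Demand: x*(P_x,P_y,M) = 3·M/(3·P_x + P_y), y* = M/(3·P_x + P_y).
Here 3·12 + 11.75 = 47.75, giving y* = 2.0314.
At M' = 116.4: y* = 2.4377. Change: 2.4377 − 2.0314 = 0.4063.

Δy* = 0.4063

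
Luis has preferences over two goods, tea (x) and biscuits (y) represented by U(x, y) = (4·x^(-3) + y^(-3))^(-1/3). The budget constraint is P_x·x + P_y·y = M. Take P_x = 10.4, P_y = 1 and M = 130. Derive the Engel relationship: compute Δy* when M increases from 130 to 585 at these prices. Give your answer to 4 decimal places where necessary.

From the CES first-order condition, 4·(y/x)^(4) = P_x/P_y.
Hence y/x = ((1/4)·P_x/P_y)^(1/(4)), i.e. raised to the 0.25 power.
With the ratio pinned down, the budget gives x* = M/(P_x + P_y·(y/x)) and y* = (y/x)·x*.
Numerically y/x = 1.269823, so x* = 130/(10.4 + 1·1.269823) = 11.1398 and y* = 1.269823·11.1398 = 14.1456.
At M' = 585: y* = 63.6554. Change: 63.6554 − 14.1456 = 49.5097.

Δy* = 49.5097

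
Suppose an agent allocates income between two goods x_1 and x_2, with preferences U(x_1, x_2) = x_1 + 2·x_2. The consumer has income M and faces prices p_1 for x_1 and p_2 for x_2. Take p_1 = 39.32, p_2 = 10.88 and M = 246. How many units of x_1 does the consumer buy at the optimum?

x_1* = 0

Linear utility — the consumer picks whichever good has higher MU/price: 1/39.32 = 0.0254 vs 2/10.88 = 0.1838.
x_2 gives more utility per dollar, so spend all income on x_2: x_2* = M/p_2, x_1* = 0.
Numerically: x_1* = 0, x_2* = 22.6103.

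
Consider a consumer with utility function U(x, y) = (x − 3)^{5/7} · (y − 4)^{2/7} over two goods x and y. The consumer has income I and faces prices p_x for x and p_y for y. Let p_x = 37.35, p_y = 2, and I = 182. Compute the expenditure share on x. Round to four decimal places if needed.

share on x = 0.8588

MRS = (5/2)·(y−4)/(x−3). Tangency with p_x/p_y gives y−4 = (2/5)·(p_x/p_y)·(x−3).
Substituting into the budget: x* = 3 + 5/7·(I − 3·p_x − 4·p_y)/p_x, and y* = 4 + 2/7·(…)/p_y.
Discretionary income = 182 − 3·37.35 − 4·2 = 61.95; x* = 3 + 5/7·61.95/37.35 = 4.1847; y* = 4 + 2/7·61.95/2 = 12.85.
Expenditure on x: 37.35·4.1847 = 156.3; share = 0.8588.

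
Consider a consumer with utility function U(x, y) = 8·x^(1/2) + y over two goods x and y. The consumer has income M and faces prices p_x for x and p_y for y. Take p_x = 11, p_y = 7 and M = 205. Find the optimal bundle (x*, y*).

MU_x = 4/√x, MU_y = 1. Tangency: 4/√x = p_x/p_y.
Thus x* = (4·p_y/p_x)² — independent of M — with the rest of income spent on y.
Plugging in: x* = (4·7/11)² = 6.4793, y* = 19.1039.

x* = 6.4793, y* = 19.1039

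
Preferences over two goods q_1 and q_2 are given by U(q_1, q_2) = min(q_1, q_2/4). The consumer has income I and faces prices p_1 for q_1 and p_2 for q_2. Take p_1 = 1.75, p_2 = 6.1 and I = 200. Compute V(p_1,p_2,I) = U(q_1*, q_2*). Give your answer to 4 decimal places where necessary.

V = 7.6482

Leontief preferences: the optimum is at the kink where q_1/1 = q_2/4, i.e. q_2 = 4·q_1.
Budget: p_1·q_1 + p_2·4·q_1 = I, so (p_1 + 4·p_2)·q_1 = I.
Demand: q_1*(p_1,p_2,I) = I/(p_1 + 4·p_2), q_2* = 4·I/(p_1 + 4·p_2).
Here 1.75 + 4·6.1 = 26.15, giving q_1* = 7.6482 and q_2* = 30.5927.
Utility at the optimum: U(7.6482, 30.5927) = 7.6482.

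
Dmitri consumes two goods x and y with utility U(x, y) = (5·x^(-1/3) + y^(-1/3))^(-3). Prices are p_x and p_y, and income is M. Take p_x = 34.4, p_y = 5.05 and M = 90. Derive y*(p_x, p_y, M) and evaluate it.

MU_x ∝ 5·x^(-4/3), MU_y ∝ y^(-4/3), so MRS = 5·(y/x)^(4/3) = p_x/p_y.
Solve for the ratio: y/x = [(1/5)·p_x/p_y]^(0.75).
Substitute y = (y/x)·x into the budget: x* = M/(p_x + p_y·(y/x)).
Numerically y/x = 1.261022, so x* = 90/(34.4 + 5.05·1.261022) = 2.2076 and y* = 1.261022·2.2076 = 2.7838.

y* = 2.7838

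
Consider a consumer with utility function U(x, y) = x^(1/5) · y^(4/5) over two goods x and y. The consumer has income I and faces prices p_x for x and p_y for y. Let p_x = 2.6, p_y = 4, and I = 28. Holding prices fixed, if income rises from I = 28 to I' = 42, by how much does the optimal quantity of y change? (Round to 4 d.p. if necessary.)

Δy* = 2.8

At p_x=2.6, p_y=4, I=28: y* = 0.8·28/4 = 5.6.
At I' = 42: y* = 8.4. Change: 8.4 − 5.6 = 2.8.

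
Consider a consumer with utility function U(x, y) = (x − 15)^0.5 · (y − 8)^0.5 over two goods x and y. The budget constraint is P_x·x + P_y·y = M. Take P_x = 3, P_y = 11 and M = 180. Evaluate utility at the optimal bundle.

MRS = (y−8)/(x−15). Tangency with P_x/P_y gives y−8 = (P_x/P_y)·(x−15).
After buying the subsistence bundle (15, 8), a share 0.5 of the remaining income goes to x: x* = 15 + 0.5·(M − 15P_x − 8P_y)/P_x.
Discretionary income = 180 − 15·3 − 8·11 = 47; x* = 15 + 0.5·47/3 = 22.8333; y* = 8 + 0.5·47/11 = 10.1364.
Utility at the optimum: U(22.8333, 10.1364) = 4.0908.

V = 4.0908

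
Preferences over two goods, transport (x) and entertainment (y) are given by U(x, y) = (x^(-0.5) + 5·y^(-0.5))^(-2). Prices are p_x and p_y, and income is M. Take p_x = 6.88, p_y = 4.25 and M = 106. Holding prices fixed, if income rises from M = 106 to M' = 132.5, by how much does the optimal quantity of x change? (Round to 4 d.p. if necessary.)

Numerically y/x = 4.031311, so x* = 106/(6.88 + 4.25·4.031311) = 4.4143.
At M' = 132.5: x* = 5.5178. Change: 5.5178 − 4.4143 = 1.1036.

Δx* = 1.1036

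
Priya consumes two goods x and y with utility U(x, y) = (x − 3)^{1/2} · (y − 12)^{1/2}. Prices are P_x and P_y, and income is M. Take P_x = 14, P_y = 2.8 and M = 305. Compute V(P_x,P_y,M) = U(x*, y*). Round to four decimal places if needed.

V = 18.3198

Substituting into the budget: x* = 3 + 0.5·(M − 3·P_x − 12·P_y)/P_x, and y* = 12 + 0.5·(…)/P_y.
Discretionary income = 305 − 3·14 − 12·2.8 = 229.4; x* = 3 + 0.5·229.4/14 = 11.1929; y* = 12 + 0.5·229.4/2.8 = 52.9643.
Utility at the optimum: U(11.1929, 52.9643) = 18.3198.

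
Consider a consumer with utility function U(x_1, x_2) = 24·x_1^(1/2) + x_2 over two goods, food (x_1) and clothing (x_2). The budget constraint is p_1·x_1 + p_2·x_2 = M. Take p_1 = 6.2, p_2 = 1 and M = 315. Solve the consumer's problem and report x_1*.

x_1* = 3.7461

Utility is quasi-linear in x_2; the FOC for x_1 is 12/√x_1 = p_1/p_2.
Thus x_1* = (12·p_2/p_1)² — independent of M — with the rest of income spent on x_2.
Plugging in: x_1* = (12·1/6.2)² = 3.7461.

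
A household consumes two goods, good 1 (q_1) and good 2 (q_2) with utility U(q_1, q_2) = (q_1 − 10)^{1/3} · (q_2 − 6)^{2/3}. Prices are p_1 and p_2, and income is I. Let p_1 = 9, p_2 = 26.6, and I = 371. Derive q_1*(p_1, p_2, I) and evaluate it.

q_1* = 14.4963

Substituting into the budget: q_1* = 10 + 1/3·(I − 10·p_1 − 6·p_2)/p_1, and q_2* = 6 + 2/3·(…)/p_2.
Discretionary income = 371 − 10·9 − 6·26.6 = 121.4; q_1* = 10 + 1/3·121.4/9 = 14.4963.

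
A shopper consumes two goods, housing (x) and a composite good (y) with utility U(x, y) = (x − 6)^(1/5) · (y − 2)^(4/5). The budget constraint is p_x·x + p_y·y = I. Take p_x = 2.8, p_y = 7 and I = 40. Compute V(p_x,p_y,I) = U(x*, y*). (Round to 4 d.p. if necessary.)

Let x' = x−6, y' = y−2. MRS = (1/4)·y'/x' = p_x/p_y.
After buying the subsistence bundle (6, 2), a share 0.2 of the remaining income goes to x: x* = 6 + 0.2·(I − 6p_x − 2p_y)/p_x.
Discretionary income = 40 − 6·2.8 − 2·7 = 9.2; x* = 6 + 0.2·9.2/2.8 = 6.6571; y* = 2 + 0.8·9.2/7 = 3.0514.
Utility at the optimum: U(6.6571, 3.0514) = 0.9571.

V = 0.9571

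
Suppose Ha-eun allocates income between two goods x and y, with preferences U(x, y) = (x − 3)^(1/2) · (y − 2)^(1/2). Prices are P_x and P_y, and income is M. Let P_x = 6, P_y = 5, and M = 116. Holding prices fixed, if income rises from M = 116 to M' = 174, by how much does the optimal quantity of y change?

Δy* = 5.8

Discretionary income = 116 − 3·6 − 2·5 = 88; y* = 2 + 0.5·88/5 = 10.8.
At M' = 174: y* = 16.6. Change: 16.6 − 10.8 = 5.8.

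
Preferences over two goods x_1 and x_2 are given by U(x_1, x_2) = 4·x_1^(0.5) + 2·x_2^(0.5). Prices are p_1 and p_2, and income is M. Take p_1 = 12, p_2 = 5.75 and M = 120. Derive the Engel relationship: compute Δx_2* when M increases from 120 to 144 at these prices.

Δx_2* = 1.4311

From the CES first-order condition, 2·(x_2/x_1)^(0.5) = p_1/p_2.
Solve for the ratio: x_2/x_1 = [(1/2)·p_1/p_2]^(2).
With the ratio pinned down, the budget gives x_1* = M/(p_1 + p_2·(x_2/x_1)) and x_2* = (x_2/x_1)·x_1*.
Numerically x_2/x_1 = 1.088847, so x_1* = 120/(12 + 5.75·1.088847) = 6.5714 and x_2* = 1.088847·6.5714 = 7.1553.
At M' = 144: x_2* = 8.5863. Change: 8.5863 − 7.1553 = 1.4311.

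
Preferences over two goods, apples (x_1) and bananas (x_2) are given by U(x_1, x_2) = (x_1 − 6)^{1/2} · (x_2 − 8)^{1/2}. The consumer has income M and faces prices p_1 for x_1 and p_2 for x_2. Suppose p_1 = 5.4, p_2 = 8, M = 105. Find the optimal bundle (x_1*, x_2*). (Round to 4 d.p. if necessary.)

Substituting into the budget: x_1* = 6 + 0.5·(M − 6·p_1 − 8·p_2)/p_1, and x_2* = 8 + 0.5·(…)/p_2.
Discretionary income = 105 − 6·5.4 − 8·8 = 8.6; x_1* = 6 + 0.5·8.6/5.4 = 6.7963; x_2* = 8 + 0.5·8.6/8 = 8.5375.

x_1* = 6.7963, x_2* = 8.5375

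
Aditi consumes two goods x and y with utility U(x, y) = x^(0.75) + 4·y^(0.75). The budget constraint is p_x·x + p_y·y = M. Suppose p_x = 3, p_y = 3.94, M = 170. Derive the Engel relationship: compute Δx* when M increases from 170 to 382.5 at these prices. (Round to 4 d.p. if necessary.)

Δx* = 0.6213

MRS = MU_x/MU_y = (1/4)·(y/x)^(0.25). Set equal to p_x/p_y.
Hence y/x = (4·p_x/p_y)^(1/(0.25)), i.e. raised to the 4 power.
With the ratio pinned down, the budget gives x* = M/(p_x + p_y·(y/x)) and y* = (y/x)·x*.
Numerically y/x = 86.047865, so x* = 170/(3 + 3.94·86.047865) = 0.497.
At M' = 382.5: x* = 1.1183. Change: 1.1183 − 0.497 = 0.6213.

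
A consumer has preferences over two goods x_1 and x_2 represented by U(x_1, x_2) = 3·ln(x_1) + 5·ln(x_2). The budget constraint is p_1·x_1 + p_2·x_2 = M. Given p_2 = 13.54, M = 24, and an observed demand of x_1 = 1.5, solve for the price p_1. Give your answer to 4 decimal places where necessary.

p_1 = 6

Tangency: MRS = (3/5)·x_2/x_1 = p_1/p_2.
So 3·p_2·x_2 = 5·p_1·x_1; combined with the budget, a share 0.375 of income goes to x_1.
Demand: x_1*(p_1,p_2,M) = 0.375·M/p_1 and x_2* = 0.625·M/p_2.
Set x_1* = 1.5 in the demand function and solve for p_1: p_1 = 6.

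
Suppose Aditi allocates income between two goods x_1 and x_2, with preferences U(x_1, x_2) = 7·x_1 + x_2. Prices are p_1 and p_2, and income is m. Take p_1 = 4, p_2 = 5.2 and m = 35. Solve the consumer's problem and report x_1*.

x_1* = 8.75

Perfect substitutes: compare marginal utility per dollar. 7/p_1 vs 1/p_2 → 1.75 vs 0.1923.
x_1 gives more utility per dollar, so spend all income on x_1: x_1* = m/p_1, x_2* = 0.
Numerically: x_1* = 8.75, x_2* = 0.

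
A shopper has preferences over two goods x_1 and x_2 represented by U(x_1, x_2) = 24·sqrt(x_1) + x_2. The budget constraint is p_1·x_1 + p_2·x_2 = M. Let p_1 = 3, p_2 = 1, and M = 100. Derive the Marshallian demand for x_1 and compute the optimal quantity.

x_1* = 16

Utility is quasi-linear in x_2; the FOC for x_1 is 12/√x_1 = p_1/p_2.
Solve: √x_1 = 12·p_2/p_1, so x_1*(p_1,p_2) = (12·p_2/p_1)², and x_2* = (M − p_1·x_1*)/p_2.
Plugging in: x_1* = (12·1/3)² = 16.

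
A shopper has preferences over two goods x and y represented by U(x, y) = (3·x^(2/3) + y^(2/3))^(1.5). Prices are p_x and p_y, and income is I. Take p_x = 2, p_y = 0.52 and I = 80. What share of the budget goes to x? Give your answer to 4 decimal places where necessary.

MU_x ∝ 3·x^(-1/3), MU_y ∝ y^(-1/3), so MRS = 3·(y/x)^(1/3) = p_x/p_y.
Hence y/x = ((1/3)·p_x/p_y)^(1/(1/3)), i.e. raised to the 3 power.
With the ratio pinned down, the budget gives x* = I/(p_x + p_y·(y/x)) and y* = (y/x)·x*.
Numerically y/x = 2.107251, so x* = 80/(2 + 0.52·2.107251) = 25.8417 and y* = 2.107251·25.8417 = 54.455.
Expenditure on x: 2·25.8417 = 51.6834; share = 0.646.

share on x = 0.646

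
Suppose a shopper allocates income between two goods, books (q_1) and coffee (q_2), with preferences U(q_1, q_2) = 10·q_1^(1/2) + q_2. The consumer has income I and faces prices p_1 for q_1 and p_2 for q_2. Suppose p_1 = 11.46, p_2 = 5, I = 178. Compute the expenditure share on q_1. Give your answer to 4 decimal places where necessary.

share on q_1 = 0.3064

Utility is quasi-linear in q_2; the FOC for q_1 is 5/√q_1 = p_1/p_2.
Solve: √q_1 = 5·p_2/p_1, so q_1*(p_1,p_2) = (5·p_2/p_1)², and q_2* = (I − p_1·q_1*)/p_2.
Plugging in: q_1* = (5·5/11.46)² = 4.7589, q_2* = 24.6925.
Expenditure on q_1: 11.46·4.7589 = 54.5375; share = 0.3064.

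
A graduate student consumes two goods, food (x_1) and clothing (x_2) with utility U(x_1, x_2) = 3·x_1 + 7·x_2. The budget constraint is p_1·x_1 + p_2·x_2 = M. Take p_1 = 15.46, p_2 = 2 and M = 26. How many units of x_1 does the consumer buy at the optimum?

x_1* = 0

Perfect substitutes: compare marginal utility per dollar. 3/p_1 vs 7/p_2 → 0.194 vs 3.5.
x_2 gives more utility per dollar, so spend all income on x_2: x_2* = M/p_2, x_1* = 0.
Numerically: x_1* = 0, x_2* = 13.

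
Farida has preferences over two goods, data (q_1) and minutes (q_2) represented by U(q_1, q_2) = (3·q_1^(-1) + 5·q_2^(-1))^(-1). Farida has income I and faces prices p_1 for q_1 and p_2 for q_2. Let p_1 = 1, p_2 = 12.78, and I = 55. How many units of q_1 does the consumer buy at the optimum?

Numerically q_2/q_1 = 0.361126, so q_1* = 55/(1 + 12.78·0.361126) = 9.7949.

q_1* = 9.7949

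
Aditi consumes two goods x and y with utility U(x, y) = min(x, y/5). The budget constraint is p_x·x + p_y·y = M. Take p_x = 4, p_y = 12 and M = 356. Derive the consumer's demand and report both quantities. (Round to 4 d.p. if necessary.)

Leontief preferences: the optimum is at the kink where x/1 = y/5, i.e. y = 5·x.
Budget: p_x·x + p_y·5·x = M, so (p_x + 5·p_y)·x = M.
Demand: x*(p_x,p_y,M) = M/(p_x + 5·p_y), y* = 5·M/(p_x + 5·p_y).
Here 4 + 5·12 = 64, giving x* = 5.5625 and y* = 27.8125.

x* = 5.5625, y* = 27.8125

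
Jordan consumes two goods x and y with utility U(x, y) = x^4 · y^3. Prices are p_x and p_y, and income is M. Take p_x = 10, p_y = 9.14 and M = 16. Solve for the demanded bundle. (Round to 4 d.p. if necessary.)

Demand: x*(p_x,p_y,M) = 4/7·M/p_x and y* = 3/7·M/p_y.
At p_x=10, p_y=9.14, M=16: x* = 4/7·16/10 = 0.9143, y* = 0.7502.

x* = 0.9143, y* = 0.7502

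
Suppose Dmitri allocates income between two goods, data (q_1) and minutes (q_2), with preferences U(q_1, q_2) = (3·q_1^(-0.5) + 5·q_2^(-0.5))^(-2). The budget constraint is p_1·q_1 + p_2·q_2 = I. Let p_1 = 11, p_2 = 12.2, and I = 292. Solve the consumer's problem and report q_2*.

q_2* = 14.1855

MU_q_1 ∝ 3·q_1^(-1.5), MU_q_2 ∝ 5·q_2^(-1.5), so MRS = (3/5)·(q_2/q_1)^(1.5) = p_1/p_2.
Solve for the ratio: q_2/q_1 = [(5/3)·p_1/p_2]^(2/3).
Substitute q_2 = (q_2/q_1)·q_1 into the budget: q_1* = I/(p_1 + p_2·(q_2/q_1)).
Numerically q_2/q_1 = 1.311961, so q_1* = 292/(11 + 12.2·1.311961) = 10.8124 and q_2* = 1.311961·10.8124 = 14.1855.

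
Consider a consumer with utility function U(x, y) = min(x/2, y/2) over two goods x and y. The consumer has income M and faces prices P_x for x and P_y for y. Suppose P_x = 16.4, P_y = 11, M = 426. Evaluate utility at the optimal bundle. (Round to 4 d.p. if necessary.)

Leontief preferences: the optimum is at the kink where x/2 = y/2, i.e. y = x.
Budget: P_x·x + P_y·x = M, so (2·P_x + 2·P_y)·x = 2·M.
Demand: x*(P_x,P_y,M) = 2·M/(2·P_x + 2·P_y), y* = 2·M/(2·P_x + 2·P_y).
Here 2·16.4 + 2·11 = 54.8, giving x* = 15.5474 and y* = 15.5474.
Utility at the optimum: U(15.5474, 15.5474) = 7.7737.

V = 7.7737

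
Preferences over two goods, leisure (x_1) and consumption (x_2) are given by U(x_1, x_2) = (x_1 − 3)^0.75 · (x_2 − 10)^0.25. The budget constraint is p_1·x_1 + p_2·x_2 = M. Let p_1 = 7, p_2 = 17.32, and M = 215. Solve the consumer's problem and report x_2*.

Discretionary income = 215 − 3·7 − 10·17.32 = 20.8; x_2* = 10 + 0.25·20.8/17.32 = 10.3002.

x_2* = 10.3002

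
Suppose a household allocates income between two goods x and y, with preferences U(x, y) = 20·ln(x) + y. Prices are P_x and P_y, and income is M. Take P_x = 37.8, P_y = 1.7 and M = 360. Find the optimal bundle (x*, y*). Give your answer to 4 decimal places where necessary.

At the given prices: x* = 20·1.7/37.8 = 0.8995, and y* = 191.7647.

x* = 0.8995, y* = 191.7647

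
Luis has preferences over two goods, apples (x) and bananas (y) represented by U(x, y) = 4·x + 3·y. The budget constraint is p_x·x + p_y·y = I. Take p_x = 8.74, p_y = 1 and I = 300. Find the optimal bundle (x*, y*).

y gives more utility per dollar, so spend all income on y: y* = I/p_y, x* = 0.
Numerically: x* = 0, y* = 300.

x* = 0, y* = 300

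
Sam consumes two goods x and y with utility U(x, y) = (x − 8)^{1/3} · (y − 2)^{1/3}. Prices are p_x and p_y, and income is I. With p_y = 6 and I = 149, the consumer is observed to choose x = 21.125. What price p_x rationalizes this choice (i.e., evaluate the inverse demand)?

Let x' = x−8, y' = y−2. MRS = y'/x' = p_x/p_y.
Substituting into the budget: x* = 8 + 0.5·(I − 8·p_x − 2·p_y)/p_x, and y* = 2 + 0.5·(…)/p_y.
Set x* = 21.125 in the demand function and solve for p_x: p_x = 4.

p_x = 4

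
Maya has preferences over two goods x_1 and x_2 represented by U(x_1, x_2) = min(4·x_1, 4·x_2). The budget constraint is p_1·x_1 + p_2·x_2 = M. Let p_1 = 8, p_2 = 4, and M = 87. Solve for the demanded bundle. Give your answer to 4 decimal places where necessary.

With perfect complements, no substitution: consume in ratio x_1:x_2 = 4:4.
Budget: p_1·x_1 + p_2·x_1 = M, so (4·p_1 + 4·p_2)·x_1 = 4·M.
Demand: x_1*(p_1,p_2,M) = 4·M/(4·p_1 + 4·p_2), x_2* = 4·M/(4·p_1 + 4·p_2).
Here 4·8 + 4·4 = 48, giving x_1* = 7.25 and x_2* = 7.25.

x_1* = 7.25, x_2* = 7.25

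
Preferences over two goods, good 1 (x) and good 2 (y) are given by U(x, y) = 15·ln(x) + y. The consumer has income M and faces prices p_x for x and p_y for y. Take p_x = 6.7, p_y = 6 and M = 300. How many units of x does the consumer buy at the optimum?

x* = 13.4328

MU_x = 15/x, MU_y = 1. Tangency: 15/x = p_x/p_y.
So x*(p_x,p_y) = 15·p_y/p_x, independent of income; and y* = (M − 15·p_y)/p_y.
At the given prices: x* = 15·6/6.7 = 13.4328.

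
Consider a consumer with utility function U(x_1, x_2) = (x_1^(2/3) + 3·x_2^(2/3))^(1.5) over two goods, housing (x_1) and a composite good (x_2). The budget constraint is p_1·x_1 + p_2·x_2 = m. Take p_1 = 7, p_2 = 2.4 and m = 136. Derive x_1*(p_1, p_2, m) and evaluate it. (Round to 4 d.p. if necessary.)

MU_x_1 ∝ x_1^(-1/3), MU_x_2 ∝ 3·x_2^(-1/3), so MRS = (1/3)·(x_2/x_1)^(1/3) = p_1/p_2.
Hence x_2/x_1 = (3·p_1/p_2)^(1/(1/3)), i.e. raised to the 3 power.
With the ratio pinned down, the budget gives x_1* = m/(p_1 + p_2·(x_2/x_1)) and x_2* = (x_2/x_1)·x_1*.
Numerically x_2/x_1 = 669.921875, so x_1* = 136/(7 + 2.4·669.921875) = 0.0842.

x_1* = 0.0842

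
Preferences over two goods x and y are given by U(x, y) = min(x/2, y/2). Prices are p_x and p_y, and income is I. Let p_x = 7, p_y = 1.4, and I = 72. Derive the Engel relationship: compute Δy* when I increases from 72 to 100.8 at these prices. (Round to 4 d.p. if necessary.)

Δy* = 3.4286

Leontief preferences: the optimum is at the kink where x/2 = y/2, i.e. y = x.
Budget: p_x·x + p_y·x = I, so (2·p_x + 2·p_y)·x = 2·I.
Demand: x*(p_x,p_y,I) = 2·I/(2·p_x + 2·p_y), y* = 2·I/(2·p_x + 2·p_y).
Here 2·7 + 2·1.4 = 16.8, giving y* = 8.5714.
At I' = 100.8: y* = 12. Change: 12 − 8.5714 = 3.4286.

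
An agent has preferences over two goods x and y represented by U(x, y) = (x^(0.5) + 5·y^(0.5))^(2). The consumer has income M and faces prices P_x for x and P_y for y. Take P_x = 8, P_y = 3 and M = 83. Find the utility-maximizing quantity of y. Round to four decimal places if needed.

y* = 27.2578

Numerically y/x = 177.777778, so x* = 83/(8 + 3·177.777778) = 0.1533 and y* = 177.777778·0.1533 = 27.2578.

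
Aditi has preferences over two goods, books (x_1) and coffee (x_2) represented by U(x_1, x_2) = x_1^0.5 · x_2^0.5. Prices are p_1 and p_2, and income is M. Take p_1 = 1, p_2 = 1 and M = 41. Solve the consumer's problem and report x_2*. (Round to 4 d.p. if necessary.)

MU_x_1/MU_x_2 = (0.5·x_2)/(0.5·x_1); tangency sets this equal to p_1/p_2.
Rearranging, p_2·x_2 = p_1·x_1. Substituting into the budget gives p_1·x_1·(1 + 1) = M.
Demand: x_1*(p_1,p_2,M) = 0.5·M/p_1 and x_2* = 0.5·M/p_2.
At p_1=1, p_2=1, M=41: x_2* = 0.5·41/1 = 20.5.

x_2* = 20.5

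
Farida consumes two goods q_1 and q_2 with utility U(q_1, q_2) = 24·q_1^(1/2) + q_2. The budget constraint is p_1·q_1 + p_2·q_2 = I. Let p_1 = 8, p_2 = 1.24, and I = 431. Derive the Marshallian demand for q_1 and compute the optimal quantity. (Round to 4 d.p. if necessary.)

q_1* = 3.4596

Plugging in: q_1* = (12·1.24/8)² = 3.4596.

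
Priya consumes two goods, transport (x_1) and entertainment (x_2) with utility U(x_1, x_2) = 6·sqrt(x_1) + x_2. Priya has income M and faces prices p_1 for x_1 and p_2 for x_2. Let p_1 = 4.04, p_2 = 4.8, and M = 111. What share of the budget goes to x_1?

Utility is quasi-linear in x_2; the FOC for x_1 is 3/√x_1 = p_1/p_2.
Thus x_1* = (3·p_2/p_1)² — independent of M — with the rest of income spent on x_2.
Plugging in: x_1* = (3·4.8/4.04)² = 12.7046, x_2* = 12.4319.
Expenditure on x_1: 4.04·12.7046 = 51.3267; share = 0.4624.

share on x_1 = 0.4624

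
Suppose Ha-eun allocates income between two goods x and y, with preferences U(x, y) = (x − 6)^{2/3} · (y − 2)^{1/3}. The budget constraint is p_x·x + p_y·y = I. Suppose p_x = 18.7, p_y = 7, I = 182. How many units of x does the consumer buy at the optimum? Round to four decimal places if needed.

x* = 7.9893

Let x' = x−6, y' = y−2. MRS = 2·y'/x' = p_x/p_y.
After buying the subsistence bundle (6, 2), a share 2/3 of the remaining income goes to x: x* = 6 + 2/3·(I − 6p_x − 2p_y)/p_x.
Discretionary income = 182 − 6·18.7 − 2·7 = 55.8; x* = 6 + 2/3·55.8/18.7 = 7.9893.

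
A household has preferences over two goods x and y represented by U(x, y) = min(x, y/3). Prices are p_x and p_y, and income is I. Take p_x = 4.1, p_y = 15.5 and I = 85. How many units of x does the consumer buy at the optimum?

Demand: x*(p_x,p_y,I) = I/(p_x + 3·p_y), y* = 3·I/(p_x + 3·p_y).
Here 4.1 + 3·15.5 = 50.6, giving x* = 1.6798.

x* = 1.6798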